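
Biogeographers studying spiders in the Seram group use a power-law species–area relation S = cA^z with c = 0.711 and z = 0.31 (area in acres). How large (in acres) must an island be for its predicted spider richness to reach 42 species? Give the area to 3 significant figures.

518000 acres

42 = 0.711 × A^0.31  ⇒  A^0.31 = 42/0.711 = 59.07
ln A = ln(59.07) / 0.31 = 4.0788 / 0.31 = 13.1573
A = e^13.1573 ≈ 517759 acres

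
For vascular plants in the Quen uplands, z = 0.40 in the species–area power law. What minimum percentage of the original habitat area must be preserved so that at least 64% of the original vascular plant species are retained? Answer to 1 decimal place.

32.8%

Need (A_new/A_old)^0.4 = 0.64, so A_new/A_old = 0.64^(1/0.4) = 0.64^2.5
ln(A_new/A_old) = ln 0.64 / 0.4 = -0.4463 / 0.4 = -1.1157
A_new/A_old = e^-1.1157 ≈ 0.3277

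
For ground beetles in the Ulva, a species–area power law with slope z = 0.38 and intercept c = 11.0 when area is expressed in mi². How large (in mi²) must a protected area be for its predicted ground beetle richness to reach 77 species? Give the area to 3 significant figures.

167 mi²

77 = 11 × A^0.38  ⇒  A^0.38 = 77/11 = 7
ln A = ln(7) / 0.38 = 1.9459 / 0.38 = 5.1208
A = e^5.1208 ≈ 167.5 mi²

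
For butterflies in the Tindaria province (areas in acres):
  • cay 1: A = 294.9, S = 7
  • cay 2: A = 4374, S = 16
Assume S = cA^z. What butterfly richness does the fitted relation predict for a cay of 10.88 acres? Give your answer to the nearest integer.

z = ln(16/7) / ln(4374/294.9) = 0.8267 / 2.6968 = 0.3065
c = 7 / 294.9^0.3065 = 7 / 5.716 = 1.225
S₃ = 1.225 × 10.88^0.3065 = 1.225 × 2.079 ≈ 2.546

3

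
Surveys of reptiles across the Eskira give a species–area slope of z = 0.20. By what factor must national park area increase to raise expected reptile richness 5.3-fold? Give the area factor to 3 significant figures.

(A₂/A₁)^0.2 = 5.3, so A₂/A₁ = 5.3^(1/0.2) = 5.3^5
ln(A₂/A₁) = ln 5.3 / 0.2 = 1.6677 / 0.2 = 8.3385
A₂/A₁ = e^8.3385 ≈ 4182

4180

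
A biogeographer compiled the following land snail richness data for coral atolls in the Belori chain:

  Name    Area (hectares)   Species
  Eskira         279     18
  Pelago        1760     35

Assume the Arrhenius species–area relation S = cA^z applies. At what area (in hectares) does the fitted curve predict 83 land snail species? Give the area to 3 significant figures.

19200 hectares

z = ln(35/18) / ln(1760/279) = 0.6650 / 1.8419 = 0.3610
c = 18 / 279^0.3610 = 18 / 7.637 = 2.357
A = (83/2.357)^(1/0.3610) ⇒ ln A = ln(35.22)/0.3610 = 9.8648
A = e^9.8648 ≈ 19241 hectares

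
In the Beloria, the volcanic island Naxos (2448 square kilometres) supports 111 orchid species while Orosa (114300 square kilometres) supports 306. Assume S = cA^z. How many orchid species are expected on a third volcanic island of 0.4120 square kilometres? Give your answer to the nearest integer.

z = ln(306/111) / ln(114300/2448) = 1.0141 / 3.8436 = 0.2638
c = 111 / 2448^0.2638 = 111 / 7.836 = 14.17
S₃ = 14.17 × 0.412^0.2638 = 14.17 × 0.7914 ≈ 11.21

11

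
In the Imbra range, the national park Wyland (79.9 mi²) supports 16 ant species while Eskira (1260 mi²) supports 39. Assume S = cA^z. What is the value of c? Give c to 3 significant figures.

3.89

z = ln(S₂/S₁) / ln(A₂/A₁) = ln(39/16) / ln(1260/79.9) = 0.8910 / 2.7581 = 0.3230
c = S₁ / A₁^z = 16 / 79.9^0.3230 = 16 / 4.117 = 3.886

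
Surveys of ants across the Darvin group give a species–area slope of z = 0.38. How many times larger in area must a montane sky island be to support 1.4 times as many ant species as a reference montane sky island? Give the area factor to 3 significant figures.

(A₂/A₁)^0.38 = 1.4, so A₂/A₁ = 1.4^(1/0.38) = 1.4^2.632
ln(A₂/A₁) = ln 1.4 / 0.38 = 0.3365 / 0.38 = 0.8855
A₂/A₁ = e^0.8855 ≈ 2.424

2.42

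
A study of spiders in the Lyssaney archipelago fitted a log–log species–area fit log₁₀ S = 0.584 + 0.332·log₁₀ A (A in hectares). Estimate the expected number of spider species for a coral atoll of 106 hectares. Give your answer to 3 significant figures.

18.0

S = 3.837 × 106^0.332 = 3.837 × 4.703 ≈ 18.05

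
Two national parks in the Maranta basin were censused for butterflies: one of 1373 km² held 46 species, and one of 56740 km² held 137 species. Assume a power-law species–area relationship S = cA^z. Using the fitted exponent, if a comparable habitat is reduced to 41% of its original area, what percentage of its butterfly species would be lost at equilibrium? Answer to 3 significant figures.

z = ln(137/46) / ln(56740/1373) = 1.0913 / 3.7215 = 0.2933
S_new/S_old = (A_new/A_old)^z = 0.41^0.2933 = exp(0.2933 × -0.8916) = 0.7699
Fraction lost = 1 − 0.7699 = 0.2301

23.0%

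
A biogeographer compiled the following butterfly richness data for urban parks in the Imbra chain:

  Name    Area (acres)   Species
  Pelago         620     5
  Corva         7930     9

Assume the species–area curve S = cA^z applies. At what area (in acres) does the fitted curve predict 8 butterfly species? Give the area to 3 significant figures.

4760 acres

z = ln(9/5) / ln(7930/620) = 0.5878 / 2.5487 = 0.2306
c = 5 / 620^0.2306 = 5 / 4.405 = 1.135
A = (8/1.135)^(1/0.2306) ⇒ ln A = ln(7.049)/0.2306 = 8.4677
A = e^8.4677 ≈ 4759 acres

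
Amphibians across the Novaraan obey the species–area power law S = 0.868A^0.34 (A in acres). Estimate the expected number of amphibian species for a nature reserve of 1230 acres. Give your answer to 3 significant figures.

S = 0.868 × 1230^0.34 = 0.868 × 11.23 ≈ 9.752

9.75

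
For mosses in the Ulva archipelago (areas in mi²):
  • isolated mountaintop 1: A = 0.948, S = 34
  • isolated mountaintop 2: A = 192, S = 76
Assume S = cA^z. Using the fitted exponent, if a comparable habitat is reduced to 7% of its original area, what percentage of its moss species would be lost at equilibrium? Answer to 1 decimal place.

33.2%

z = ln(76/34) / ln(192/0.948) = 0.8044 / 5.3109 = 0.1515
S_new/S_old = (A_new/A_old)^z = 0.07^0.1515 = exp(0.1515 × -2.6593) = 0.6685
Fraction lost = 1 − 0.6685 = 0.3315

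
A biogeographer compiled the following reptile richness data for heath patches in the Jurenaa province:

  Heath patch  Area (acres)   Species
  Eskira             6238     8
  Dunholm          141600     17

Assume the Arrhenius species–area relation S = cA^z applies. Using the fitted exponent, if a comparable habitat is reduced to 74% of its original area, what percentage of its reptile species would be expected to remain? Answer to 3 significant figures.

z = ln(17/8) / ln(141600/6238) = 0.7538 / 3.1223 = 0.2414
S_new/S_old = (A_new/A_old)^z = 0.74^0.2414 = exp(0.2414 × -0.3011) = 0.9299

93.0%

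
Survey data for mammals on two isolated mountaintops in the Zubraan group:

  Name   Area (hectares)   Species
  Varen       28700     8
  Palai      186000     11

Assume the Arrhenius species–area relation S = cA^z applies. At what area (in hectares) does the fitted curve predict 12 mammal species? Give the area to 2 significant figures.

310000 hectares

z = ln(11/8) / ln(186000/28700) = 0.3185 / 1.8688 = 0.1704
c = 8 / 28700^0.1704 = 8 / 5.749 = 1.391
A = (12/1.391)^(1/0.1704) ⇒ ln A = ln(8.624)/0.1704 = 12.6441
A = e^12.6441 ≈ 309939 hectares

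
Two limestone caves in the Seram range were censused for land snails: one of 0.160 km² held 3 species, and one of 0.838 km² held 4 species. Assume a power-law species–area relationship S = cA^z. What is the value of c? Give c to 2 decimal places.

z = ln(S₂/S₁) / ln(A₂/A₁) = ln(4/3) / ln(0.838/0.16) = 0.2877 / 1.6558 = 0.1737
c = S₁ / A₁^z = 3 / 0.16^0.1737 = 3 / 0.7273 = 4.125

4.12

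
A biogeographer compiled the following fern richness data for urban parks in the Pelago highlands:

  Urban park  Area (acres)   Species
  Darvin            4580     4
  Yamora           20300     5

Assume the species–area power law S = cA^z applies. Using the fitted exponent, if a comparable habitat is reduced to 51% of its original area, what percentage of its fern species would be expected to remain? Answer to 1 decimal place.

z = ln(5/4) / ln(20300/4580) = 0.2231 / 1.4889 = 0.1499
S_new/S_old = (A_new/A_old)^z = 0.51^0.1499 = exp(0.1499 × -0.6733) = 0.904

90.4%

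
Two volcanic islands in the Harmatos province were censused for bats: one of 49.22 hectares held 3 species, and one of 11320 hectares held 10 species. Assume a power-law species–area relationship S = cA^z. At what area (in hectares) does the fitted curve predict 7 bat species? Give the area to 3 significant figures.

2260 hectares

z = ln(10/3) / ln(11320/49.22) = 1.2040 / 5.4380 = 0.2214
c = 3 / 49.22^0.2214 = 3 / 2.369 = 1.266
A = (7/1.266)^(1/0.2214) ⇒ ln A = ln(5.529)/0.2214 = 7.7233
A = e^7.7233 ≈ 2260 hectares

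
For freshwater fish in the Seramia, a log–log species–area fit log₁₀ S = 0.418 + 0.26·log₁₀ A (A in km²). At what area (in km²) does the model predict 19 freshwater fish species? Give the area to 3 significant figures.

19 = 2.618 × A^0.26  ⇒  A^0.26 = 19/2.618 = 7.257
ln A = ln(7.257) / 0.26 = 1.9820 / 0.26 = 7.6229
A = e^7.6229 ≈ 2045 km²

2040 km²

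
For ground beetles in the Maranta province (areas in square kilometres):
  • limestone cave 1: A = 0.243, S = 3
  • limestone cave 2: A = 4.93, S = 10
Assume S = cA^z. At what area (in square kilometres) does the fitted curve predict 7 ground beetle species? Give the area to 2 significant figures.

z = ln(10/3) / ln(4.93/0.243) = 1.2040 / 3.0100 = 0.4000
c = 3 / 0.243^0.4000 = 3 / 0.5679 = 5.283
A = (7/5.283)^(1/0.4000) ⇒ ln A = ln(1.325)/0.4000 = 0.7036
A = e^0.7036 ≈ 2.021 square kilometres

2.0 square kilometres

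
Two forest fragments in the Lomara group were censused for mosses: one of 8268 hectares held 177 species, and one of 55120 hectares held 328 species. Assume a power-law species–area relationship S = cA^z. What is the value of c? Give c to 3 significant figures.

9.42

z = ln(S₂/S₁) / ln(A₂/A₁) = ln(328/177) / ln(55120/8268) = 0.6169 / 1.8971 = 0.3252
c = S₁ / A₁^z = 177 / 8268^0.3252 = 177 / 18.78 = 9.423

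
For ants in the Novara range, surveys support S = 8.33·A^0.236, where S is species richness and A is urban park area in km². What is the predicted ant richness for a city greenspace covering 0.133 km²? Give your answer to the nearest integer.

S = 8.33 × 0.133^0.236
ln S = ln 8.33 + 0.236 × ln 0.133 = 2.1199 + 0.236 × -2.0174 = 1.6438
S = e^1.6438 ≈ 5.175

5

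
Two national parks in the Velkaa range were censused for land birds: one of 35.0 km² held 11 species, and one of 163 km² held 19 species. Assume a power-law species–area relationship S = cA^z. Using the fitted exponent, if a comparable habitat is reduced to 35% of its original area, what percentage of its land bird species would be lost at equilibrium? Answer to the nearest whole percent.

z = ln(19/11) / ln(163/35) = 0.5465 / 1.5384 = 0.3553
S_new/S_old = (A_new/A_old)^z = 0.35^0.3553 = exp(0.3553 × -1.0498) = 0.6887
Fraction lost = 1 − 0.6887 = 0.3113

31%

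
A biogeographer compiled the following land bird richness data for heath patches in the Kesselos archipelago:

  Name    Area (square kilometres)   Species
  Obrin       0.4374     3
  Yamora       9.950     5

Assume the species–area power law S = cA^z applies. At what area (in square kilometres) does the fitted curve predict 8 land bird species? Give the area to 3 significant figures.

176 square kilometres

z = ln(5/3) / ln(9.95/0.4374) = 0.5108 / 3.1245 = 0.1635
c = 3 / 0.4374^0.1635 = 3 / 0.8735 = 3.434
A = (8/3.434)^(1/0.1635) ⇒ ln A = ln(2.329)/0.1635 = 5.1724
A = e^5.1724 ≈ 176.3 square kilometres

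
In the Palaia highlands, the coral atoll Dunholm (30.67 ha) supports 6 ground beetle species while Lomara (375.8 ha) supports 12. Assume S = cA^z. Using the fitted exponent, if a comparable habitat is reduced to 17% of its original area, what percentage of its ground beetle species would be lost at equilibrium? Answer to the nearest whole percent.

39%

z = ln(12/6) / ln(375.8/30.67) = 0.6931 / 2.5058 = 0.2766
S_new/S_old = (A_new/A_old)^z = 0.17^0.2766 = exp(0.2766 × -1.7720) = 0.6125
Fraction lost = 1 − 0.6125 = 0.3875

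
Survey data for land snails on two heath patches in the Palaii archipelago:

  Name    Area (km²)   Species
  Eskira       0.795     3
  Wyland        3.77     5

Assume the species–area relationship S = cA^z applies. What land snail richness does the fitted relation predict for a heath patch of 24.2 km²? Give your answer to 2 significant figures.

9.2

z = ln(5/3) / ln(3.77/0.795) = 0.5108 / 1.5565 = 0.3282
c = 3 / 0.795^0.3282 = 3 / 0.9275 = 3.235
S₃ = 3.235 × 24.2^0.3282 = 3.235 × 2.845 ≈ 9.204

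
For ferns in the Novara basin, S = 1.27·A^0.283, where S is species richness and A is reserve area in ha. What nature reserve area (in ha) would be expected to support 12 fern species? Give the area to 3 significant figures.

2800 ha

12 = 1.27 × A^0.283  ⇒  A^0.283 = 12/1.27 = 9.449
ln A = ln(9.449) / 0.283 = 2.2459 / 0.283 = 7.9360
A = e^7.9360 ≈ 2796 ha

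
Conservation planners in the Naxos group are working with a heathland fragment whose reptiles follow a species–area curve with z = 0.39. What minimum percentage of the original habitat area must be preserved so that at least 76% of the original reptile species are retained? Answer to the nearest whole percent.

49%

Need (A_new/A_old)^0.39 = 0.76, so A_new/A_old = 0.76^(1/0.39) = 0.76^2.564
ln(A_new/A_old) = ln 0.76 / 0.39 = -0.2744 / 0.39 = -0.7037
A_new/A_old = e^-0.7037 ≈ 0.4948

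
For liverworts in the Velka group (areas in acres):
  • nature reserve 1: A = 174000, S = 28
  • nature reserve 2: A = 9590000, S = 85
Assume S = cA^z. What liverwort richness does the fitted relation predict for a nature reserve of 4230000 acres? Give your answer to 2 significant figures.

68

z = ln(85/28) / ln(9590000/174000) = 1.1104 / 4.0094 = 0.2770
c = 28 / 174000^0.2770 = 28 / 28.28 = 0.9902
S₃ = 0.9902 × 4230000^0.2770 = 0.9902 × 68.43 ≈ 67.76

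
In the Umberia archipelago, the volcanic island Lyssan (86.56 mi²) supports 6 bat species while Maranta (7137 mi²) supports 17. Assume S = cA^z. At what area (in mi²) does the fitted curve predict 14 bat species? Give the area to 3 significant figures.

3140 mi²

z = ln(17/6) / ln(7137/86.56) = 1.0415 / 4.4122 = 0.2360
c = 6 / 86.56^0.2360 = 6 / 2.866 = 2.093
A = (14/2.093)^(1/0.2360) ⇒ ln A = ln(6.687)/0.2360 = 8.0505
A = e^8.0505 ≈ 3135 mi²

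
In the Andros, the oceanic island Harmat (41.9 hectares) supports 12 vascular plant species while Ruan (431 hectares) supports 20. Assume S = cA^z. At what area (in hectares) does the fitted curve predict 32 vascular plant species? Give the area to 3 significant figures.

3680 hectares

z = ln(20/12) / ln(431/41.9) = 0.5108 / 2.3308 = 0.2192
c = 12 / 41.9^0.2192 = 12 / 2.267 = 5.292
A = (32/5.292)^(1/0.2192) ⇒ ln A = ln(6.046)/0.2192 = 8.2107
A = e^8.2107 ≈ 3680 hectares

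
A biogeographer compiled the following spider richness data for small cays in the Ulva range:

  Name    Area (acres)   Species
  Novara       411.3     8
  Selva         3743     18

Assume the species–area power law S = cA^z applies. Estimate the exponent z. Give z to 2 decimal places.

Taking logs: ln S = ln c + z ln A, so z = (ln S₂ − ln S₁)/(ln A₂ − ln A₁).
z = ln(18/8) / ln(3743/411.3) = ln(2.25) / ln(9.1) = 0.8109 / 2.2083 = 0.3672

0.37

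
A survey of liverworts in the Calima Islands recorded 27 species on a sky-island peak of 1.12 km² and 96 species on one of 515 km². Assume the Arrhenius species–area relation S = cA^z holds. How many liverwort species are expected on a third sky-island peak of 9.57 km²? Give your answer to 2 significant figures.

z = ln(96/27) / ln(515/1.12) = 1.2685 / 6.1308 = 0.2069
c = 27 / 1.12^0.2069 = 27 / 1.024 = 26.37
S₃ = 26.37 × 9.57^0.2069 = 26.37 × 1.596 ≈ 42.09

42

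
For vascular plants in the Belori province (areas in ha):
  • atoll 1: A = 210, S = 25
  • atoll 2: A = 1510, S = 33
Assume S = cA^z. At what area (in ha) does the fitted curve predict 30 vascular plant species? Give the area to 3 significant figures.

z = ln(33/25) / ln(1510/210) = 0.2776 / 1.9728 = 0.1407
c = 25 / 210^0.1407 = 25 / 2.122 = 11.78
A = (30/11.78)^(1/0.1407) ⇒ ln A = ln(2.547)/0.1407 = 6.6426
A = e^6.6426 ≈ 767.1 ha

767 ha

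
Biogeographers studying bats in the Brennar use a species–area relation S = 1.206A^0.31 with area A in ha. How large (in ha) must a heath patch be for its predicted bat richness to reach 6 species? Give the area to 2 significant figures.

180 ha

6 = 1.206 × A^0.31  ⇒  A^0.31 = 6/1.206 = 4.975
ln A = ln(4.975) / 0.31 = 1.6045 / 0.31 = 5.1756
A = e^5.1756 ≈ 176.9 ha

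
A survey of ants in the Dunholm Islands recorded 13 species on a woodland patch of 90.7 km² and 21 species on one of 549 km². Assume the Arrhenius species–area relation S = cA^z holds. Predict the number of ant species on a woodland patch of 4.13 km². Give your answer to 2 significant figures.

5.7

z = ln(21/13) / ln(549/90.7) = 0.4796 / 1.8005 = 0.2663
c = 13 / 90.7^0.2663 = 13 / 3.322 = 3.913
S₃ = 3.913 × 4.13^0.2663 = 3.913 × 1.459 ≈ 5.709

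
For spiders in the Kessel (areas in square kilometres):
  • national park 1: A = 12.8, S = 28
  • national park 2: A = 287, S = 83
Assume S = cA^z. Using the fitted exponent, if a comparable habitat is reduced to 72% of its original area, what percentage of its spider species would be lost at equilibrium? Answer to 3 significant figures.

10.8%

z = ln(83/28) / ln(287/12.8) = 1.0866 / 3.1100 = 0.3494
S_new/S_old = (A_new/A_old)^z = 0.72^0.3494 = exp(0.3494 × -0.3285) = 0.8916
Fraction lost = 1 − 0.8916 = 0.1084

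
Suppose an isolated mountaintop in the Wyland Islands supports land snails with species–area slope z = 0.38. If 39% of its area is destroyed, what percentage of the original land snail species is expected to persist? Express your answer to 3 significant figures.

82.9%

S_new/S_old = (A_new/A_old)^z = 0.61^0.38
= exp(0.38 × ln 0.61) = exp(0.38 × -0.4943) = exp(-0.1878) ≈ 0.8288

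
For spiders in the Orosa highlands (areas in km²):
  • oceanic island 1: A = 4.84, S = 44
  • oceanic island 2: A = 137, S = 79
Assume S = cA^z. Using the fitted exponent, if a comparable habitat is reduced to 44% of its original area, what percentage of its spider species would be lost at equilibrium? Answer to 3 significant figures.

z = ln(79/44) / ln(137/4.84) = 0.5853 / 3.3431 = 0.1751
S_new/S_old = (A_new/A_old)^z = 0.44^0.1751 = exp(0.1751 × -0.8210) = 0.8661
Fraction lost = 1 − 0.8661 = 0.1339

13.4%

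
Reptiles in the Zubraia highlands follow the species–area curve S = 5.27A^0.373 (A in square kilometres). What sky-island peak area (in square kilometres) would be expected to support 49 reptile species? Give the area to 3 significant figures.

395 square kilometres

49 = 5.27 × A^0.373  ⇒  A^0.373 = 49/5.27 = 9.298
ln A = ln(9.298) / 0.373 = 2.2298 / 0.373 = 5.9780
A = e^5.9780 ≈ 394.6 square kilometres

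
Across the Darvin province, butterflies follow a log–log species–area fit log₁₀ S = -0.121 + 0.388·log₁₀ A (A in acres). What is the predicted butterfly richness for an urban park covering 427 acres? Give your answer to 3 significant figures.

S = 0.7568 × 427^0.388
ln S = ln 0.7568 + 0.388 × ln 427 = -0.2786 + 0.388 × 6.0568 = 2.0714
S = e^2.0714 ≈ 7.936

7.94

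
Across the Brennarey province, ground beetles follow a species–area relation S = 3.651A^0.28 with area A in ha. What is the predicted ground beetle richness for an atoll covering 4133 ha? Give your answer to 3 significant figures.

37.6

S = 3.651 × 4133^0.28
ln S = ln 3.651 + 0.28 × ln 4133 = 1.2950 + 0.28 × 8.3268 = 3.6265
S = e^3.6265 ≈ 37.58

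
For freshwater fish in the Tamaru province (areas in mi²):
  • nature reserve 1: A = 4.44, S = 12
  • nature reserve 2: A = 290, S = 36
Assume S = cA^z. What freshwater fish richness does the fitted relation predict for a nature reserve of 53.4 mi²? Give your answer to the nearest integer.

z = ln(36/12) / ln(290/4.44) = 1.0986 / 4.1792 = 0.2629
c = 12 / 4.44^0.2629 = 12 / 1.48 = 8.11
S₃ = 8.11 × 53.4^0.2629 = 8.11 × 2.845 ≈ 23.07

23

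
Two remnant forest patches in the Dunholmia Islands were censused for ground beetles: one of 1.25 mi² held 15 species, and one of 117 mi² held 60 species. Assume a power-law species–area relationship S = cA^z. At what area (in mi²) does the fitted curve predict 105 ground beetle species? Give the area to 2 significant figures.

z = ln(60/15) / ln(117/1.25) = 1.3863 / 4.5390 = 0.3054
c = 15 / 1.25^0.3054 = 15 / 1.071 = 14.01
A = (105/14.01)^(1/0.3054) ⇒ ln A = ln(7.494)/0.3054 = 6.5945
A = e^6.5945 ≈ 731 mi²

730 mi²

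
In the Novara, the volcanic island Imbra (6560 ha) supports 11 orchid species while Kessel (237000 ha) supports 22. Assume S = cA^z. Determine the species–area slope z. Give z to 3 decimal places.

0.193

Taking logs: ln S = ln c + z ln A, so z = (ln S₂ − ln S₁)/(ln A₂ − ln A₁).
z = ln(22/11) / ln(237000/6560) = ln(2) / ln(36.13) = 0.6931 / 3.5871 = 0.1932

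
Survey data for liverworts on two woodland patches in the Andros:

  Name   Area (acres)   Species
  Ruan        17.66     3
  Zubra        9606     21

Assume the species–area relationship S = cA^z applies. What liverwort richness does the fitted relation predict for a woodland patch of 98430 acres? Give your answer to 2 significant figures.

z = ln(21/3) / ln(9606/17.66) = 1.9459 / 6.2988 = 0.3089
c = 3 / 17.66^0.3089 = 3 / 2.428 = 1.236
S₃ = 1.236 × 98430^0.3089 = 1.236 × 34.88 ≈ 43.09

43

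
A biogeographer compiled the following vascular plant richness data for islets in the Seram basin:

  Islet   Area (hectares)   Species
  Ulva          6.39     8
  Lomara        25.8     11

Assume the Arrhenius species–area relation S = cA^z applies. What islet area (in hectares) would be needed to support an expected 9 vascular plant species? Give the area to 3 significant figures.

z = ln(11/8) / ln(25.8/6.39) = 0.3185 / 1.3956 = 0.2282
c = 8 / 6.39^0.2282 = 8 / 1.527 = 5.24
A = (9/5.24)^(1/0.2282) ⇒ ln A = ln(1.718)/0.2282 = 2.3709
A = e^2.3709 ≈ 10.71 hectares

10.7 hectares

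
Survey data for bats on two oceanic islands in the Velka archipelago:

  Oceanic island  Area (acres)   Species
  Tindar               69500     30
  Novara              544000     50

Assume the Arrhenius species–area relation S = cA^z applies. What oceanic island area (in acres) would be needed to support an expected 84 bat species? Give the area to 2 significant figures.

z = ln(50/30) / ln(544000/69500) = 0.5108 / 2.0576 = 0.2483
c = 30 / 69500^0.2483 = 30 / 15.92 = 1.884
A = (84/1.884)^(1/0.2483) ⇒ ln A = ln(44.59)/0.2483 = 15.2964
A = e^15.2964 ≈ 4396956 acres

4400000 acres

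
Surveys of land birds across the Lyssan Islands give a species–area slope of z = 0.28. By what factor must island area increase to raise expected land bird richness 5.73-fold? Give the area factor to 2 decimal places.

(A₂/A₁)^0.28 = 5.73, so A₂/A₁ = 5.73^(1/0.28) = 5.73^3.571
ln(A₂/A₁) = ln 5.73 / 0.28 = 1.7457 / 0.28 = 6.2347
A₂/A₁ = e^6.2347 ≈ 510.1

510.15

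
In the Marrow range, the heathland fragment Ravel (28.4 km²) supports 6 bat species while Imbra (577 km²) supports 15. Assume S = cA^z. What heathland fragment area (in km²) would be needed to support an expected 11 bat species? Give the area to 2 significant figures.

210 km²

z = ln(15/6) / ln(577/28.4) = 0.9163 / 3.0115 = 0.3043
c = 6 / 28.4^0.3043 = 6 / 2.768 = 2.167
A = (11/2.167)^(1/0.3043) ⇒ ln A = ln(5.075)/0.3043 = 5.3385
A = e^5.3385 ≈ 208.2 km²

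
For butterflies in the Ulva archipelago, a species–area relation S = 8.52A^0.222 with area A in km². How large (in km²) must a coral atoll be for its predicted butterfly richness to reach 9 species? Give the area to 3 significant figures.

9 = 8.52 × A^0.222  ⇒  A^0.222 = 9/8.52 = 1.056
ln A = ln(1.056) / 0.222 = 0.0548 / 0.222 = 0.2469
A = e^0.2469 ≈ 1.28 km²

1.28 km²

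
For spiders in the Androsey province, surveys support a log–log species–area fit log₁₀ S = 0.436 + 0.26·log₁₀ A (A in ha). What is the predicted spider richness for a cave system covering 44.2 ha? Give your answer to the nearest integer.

7 species

S = 2.729 × 44.2^0.26 = 2.729 × 2.678 ≈ 7.308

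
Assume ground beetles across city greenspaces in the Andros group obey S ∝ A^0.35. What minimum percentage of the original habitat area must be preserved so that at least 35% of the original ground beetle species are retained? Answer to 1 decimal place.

5.0%

Need (A_new/A_old)^0.35 = 0.35, so A_new/A_old = 0.35^(1/0.35) = 0.35^2.857
ln(A_new/A_old) = ln 0.35 / 0.35 = -1.0498 / 0.35 = -2.9995
A_new/A_old = e^-2.9995 ≈ 0.04981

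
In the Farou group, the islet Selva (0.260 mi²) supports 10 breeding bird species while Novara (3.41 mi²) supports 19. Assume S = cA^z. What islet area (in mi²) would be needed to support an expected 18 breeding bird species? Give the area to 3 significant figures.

2.75 mi²

z = ln(19/10) / ln(3.41/0.26) = 0.6419 / 2.5738 = 0.2494
c = 10 / 0.26^0.2494 = 10 / 0.7147 = 13.99
A = (18/13.99)^(1/0.2494) ⇒ ln A = ln(1.286)/0.2494 = 1.0099
A = e^1.0099 ≈ 2.745 mi²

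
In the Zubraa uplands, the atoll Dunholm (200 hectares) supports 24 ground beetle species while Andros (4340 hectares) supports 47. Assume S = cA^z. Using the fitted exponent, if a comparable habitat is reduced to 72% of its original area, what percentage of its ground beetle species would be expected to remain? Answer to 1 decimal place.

z = ln(47/24) / ln(4340/200) = 0.6721 / 3.0773 = 0.2184
S_new/S_old = (A_new/A_old)^z = 0.72^0.2184 = exp(0.2184 × -0.3285) = 0.9308

93.1%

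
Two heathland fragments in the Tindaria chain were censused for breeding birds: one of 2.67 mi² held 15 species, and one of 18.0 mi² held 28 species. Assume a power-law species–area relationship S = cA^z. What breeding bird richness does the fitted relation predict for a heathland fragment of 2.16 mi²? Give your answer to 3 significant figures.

14.0

z = ln(28/15) / ln(18/2.67) = 0.6242 / 1.9083 = 0.3271
c = 15 / 2.67^0.3271 = 15 / 1.379 = 10.88
S₃ = 10.88 × 2.16^0.3271 = 10.88 × 1.286 ≈ 14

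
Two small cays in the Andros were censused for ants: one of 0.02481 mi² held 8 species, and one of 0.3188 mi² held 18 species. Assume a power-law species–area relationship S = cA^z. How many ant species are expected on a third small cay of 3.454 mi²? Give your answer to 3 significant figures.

z = ln(18/8) / ln(0.3188/0.02481) = 0.8109 / 2.5533 = 0.3176
c = 8 / 0.02481^0.3176 = 8 / 0.3091 = 25.88
S₃ = 25.88 × 3.454^0.3176 = 25.88 × 1.482 ≈ 38.36

38.4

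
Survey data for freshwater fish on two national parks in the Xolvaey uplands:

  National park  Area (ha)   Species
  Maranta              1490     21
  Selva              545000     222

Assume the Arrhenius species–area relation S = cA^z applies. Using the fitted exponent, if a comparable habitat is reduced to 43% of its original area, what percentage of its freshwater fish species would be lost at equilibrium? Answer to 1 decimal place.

z = ln(222/21) / ln(545000/1490) = 2.3582 / 5.9020 = 0.3996
S_new/S_old = (A_new/A_old)^z = 0.43^0.3996 = exp(0.3996 × -0.8440) = 0.7138
Fraction lost = 1 − 0.7138 = 0.2862

28.6%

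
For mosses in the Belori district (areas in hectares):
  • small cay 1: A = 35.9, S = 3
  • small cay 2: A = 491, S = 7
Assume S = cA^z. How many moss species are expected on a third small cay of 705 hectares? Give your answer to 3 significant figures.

7.87

z = ln(7/3) / ln(491/35.9) = 0.8473 / 2.6157 = 0.3239
c = 3 / 35.9^0.3239 = 3 / 3.19 = 0.9406
S₃ = 0.9406 × 705^0.3239 = 0.9406 × 8.368 ≈ 7.87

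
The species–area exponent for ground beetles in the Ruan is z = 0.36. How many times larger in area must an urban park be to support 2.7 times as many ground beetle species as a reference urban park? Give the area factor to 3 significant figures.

(A₂/A₁)^0.36 = 2.7, so A₂/A₁ = 2.7^(1/0.36) = 2.7^2.778
ln(A₂/A₁) = ln 2.7 / 0.36 = 0.9933 / 0.36 = 2.7590
A₂/A₁ = e^2.7590 ≈ 15.78

15.8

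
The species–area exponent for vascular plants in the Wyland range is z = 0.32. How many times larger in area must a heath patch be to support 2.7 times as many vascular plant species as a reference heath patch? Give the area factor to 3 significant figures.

22.3

(A₂/A₁)^0.32 = 2.7, so A₂/A₁ = 2.7^(1/0.32) = 2.7^3.125
ln(A₂/A₁) = ln 2.7 / 0.32 = 0.9933 / 0.32 = 3.1039
A₂/A₁ = e^3.1039 ≈ 22.28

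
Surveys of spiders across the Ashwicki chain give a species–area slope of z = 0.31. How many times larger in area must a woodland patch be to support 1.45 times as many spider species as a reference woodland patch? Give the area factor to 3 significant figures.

3.32

(A₂/A₁)^0.31 = 1.45, so A₂/A₁ = 1.45^(1/0.31) = 1.45^3.226
ln(A₂/A₁) = ln 1.45 / 0.31 = 0.3716 / 0.31 = 1.1986
A₂/A₁ = e^1.1986 ≈ 3.315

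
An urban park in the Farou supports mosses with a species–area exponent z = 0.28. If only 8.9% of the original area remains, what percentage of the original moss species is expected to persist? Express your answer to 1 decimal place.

S_new/S_old = (A_new/A_old)^z = 0.089^0.28
= exp(0.28 × ln 0.089) = exp(0.28 × -2.4191) = exp(-0.6774) ≈ 0.508

50.8%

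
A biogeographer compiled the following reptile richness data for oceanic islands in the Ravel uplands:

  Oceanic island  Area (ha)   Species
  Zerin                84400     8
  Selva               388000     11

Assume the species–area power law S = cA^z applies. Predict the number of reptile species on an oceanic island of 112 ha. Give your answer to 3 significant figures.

2.01

z = ln(11/8) / ln(388000/84400) = 0.3185 / 1.5254 = 0.2088
c = 8 / 84400^0.2088 = 8 / 10.68 = 0.7493
S₃ = 0.7493 × 112^0.2088 = 0.7493 × 2.678 ≈ 2.007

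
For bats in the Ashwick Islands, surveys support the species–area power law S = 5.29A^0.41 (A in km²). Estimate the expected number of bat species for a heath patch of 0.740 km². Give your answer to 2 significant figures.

S = 5.29 × 0.74^0.41
ln S = ln 5.29 + 0.41 × ln 0.74 = 1.6658 + 0.41 × -0.3011 = 1.5424
S = e^1.5424 ≈ 4.676

4.7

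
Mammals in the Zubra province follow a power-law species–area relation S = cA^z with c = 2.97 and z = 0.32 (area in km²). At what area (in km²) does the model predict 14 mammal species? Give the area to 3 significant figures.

127 km²

14 = 2.97 × A^0.32  ⇒  A^0.32 = 14/2.97 = 4.714
ln A = ln(4.714) / 0.32 = 1.5505 / 0.32 = 4.8453
A = e^4.8453 ≈ 127.1 km²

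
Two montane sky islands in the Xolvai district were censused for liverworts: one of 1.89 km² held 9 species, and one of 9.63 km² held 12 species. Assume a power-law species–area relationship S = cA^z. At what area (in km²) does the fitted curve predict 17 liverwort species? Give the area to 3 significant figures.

69.2 km²

z = ln(12/9) / ln(9.63/1.89) = 0.2877 / 1.6283 = 0.1767
c = 9 / 1.89^0.1767 = 9 / 1.119 = 8.043
A = (17/8.043)^(1/0.1767) ⇒ ln A = ln(2.114)/0.1767 = 4.2363
A = e^4.2363 ≈ 69.15 km²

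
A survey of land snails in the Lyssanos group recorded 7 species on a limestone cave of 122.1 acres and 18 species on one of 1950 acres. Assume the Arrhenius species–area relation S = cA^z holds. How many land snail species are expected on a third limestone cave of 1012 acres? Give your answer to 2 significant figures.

14

z = ln(18/7) / ln(1950/122.1) = 0.9445 / 2.7707 = 0.3409
c = 7 / 122.1^0.3409 = 7 / 5.144 = 1.361
S₃ = 1.361 × 1012^0.3409 = 1.361 × 10.58 ≈ 14.39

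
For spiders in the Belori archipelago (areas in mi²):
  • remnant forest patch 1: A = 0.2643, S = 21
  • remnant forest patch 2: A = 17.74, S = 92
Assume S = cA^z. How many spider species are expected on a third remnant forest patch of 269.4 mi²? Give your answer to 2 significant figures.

z = ln(92/21) / ln(17.74/0.2643) = 1.4773 / 4.2065 = 0.3512
c = 21 / 0.2643^0.3512 = 21 / 0.6267 = 33.51
S₃ = 33.51 × 269.4^0.3512 = 33.51 × 7.137 ≈ 239.2

240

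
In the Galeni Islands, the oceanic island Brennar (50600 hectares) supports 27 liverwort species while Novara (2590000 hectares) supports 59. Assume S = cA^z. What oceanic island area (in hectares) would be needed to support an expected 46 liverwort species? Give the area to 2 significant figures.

z = ln(59/27) / ln(2590000/50600) = 0.7817 / 3.9355 = 0.1986
c = 27 / 50600^0.1986 = 27 / 8.598 = 3.14
A = (46/3.14)^(1/0.1986) ⇒ ln A = ln(14.65)/0.1986 = 13.5141
A = e^13.5141 ≈ 739777 hectares

740000 hectares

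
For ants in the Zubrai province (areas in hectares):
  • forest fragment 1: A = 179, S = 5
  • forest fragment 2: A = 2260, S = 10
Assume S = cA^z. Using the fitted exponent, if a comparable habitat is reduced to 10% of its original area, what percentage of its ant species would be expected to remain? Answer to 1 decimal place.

53.3%

z = ln(10/5) / ln(2260/179) = 0.6931 / 2.5357 = 0.2734
S_new/S_old = (A_new/A_old)^z = 0.1^0.2734 = exp(0.2734 × -2.3026) = 0.5329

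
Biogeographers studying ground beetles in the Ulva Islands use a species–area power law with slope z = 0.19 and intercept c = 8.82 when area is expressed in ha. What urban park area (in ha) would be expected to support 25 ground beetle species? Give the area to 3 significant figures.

241 ha

25 = 8.82 × A^0.19  ⇒  A^0.19 = 25/8.82 = 2.834
ln A = ln(2.834) / 0.19 = 1.0419 / 0.19 = 5.4834
A = e^5.4834 ≈ 240.7 ha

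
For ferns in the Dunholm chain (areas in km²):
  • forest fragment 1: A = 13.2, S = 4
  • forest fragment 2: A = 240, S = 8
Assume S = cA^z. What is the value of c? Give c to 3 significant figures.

2.16

z = ln(S₂/S₁) / ln(A₂/A₁) = ln(8/4) / ln(240/13.2) = 0.6931 / 2.9004 = 0.2390
c = S₁ / A₁^z = 4 / 13.2^0.2390 = 4 / 1.853 = 2.159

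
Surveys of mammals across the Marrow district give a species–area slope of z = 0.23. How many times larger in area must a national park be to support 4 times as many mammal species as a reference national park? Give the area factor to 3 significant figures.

(A₂/A₁)^0.23 = 4, so A₂/A₁ = 4^(1/0.23) = 4^4.348
ln(A₂/A₁) = ln 4 / 0.23 = 1.3863 / 0.23 = 6.0274
A₂/A₁ = e^6.0274 ≈ 414.6

415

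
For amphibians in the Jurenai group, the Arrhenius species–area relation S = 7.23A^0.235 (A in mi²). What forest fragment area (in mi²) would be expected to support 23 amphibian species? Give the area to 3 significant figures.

138 mi²

23 = 7.23 × A^0.235  ⇒  A^0.235 = 23/7.23 = 3.181
ln A = ln(3.181) / 0.235 = 1.1573 / 0.235 = 4.9245
A = e^4.9245 ≈ 137.6 mi²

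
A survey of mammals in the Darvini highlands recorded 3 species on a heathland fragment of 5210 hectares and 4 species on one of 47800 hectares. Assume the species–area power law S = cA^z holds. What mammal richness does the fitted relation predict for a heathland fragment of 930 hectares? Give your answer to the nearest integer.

2

z = ln(4/3) / ln(47800/5210) = 0.2877 / 2.2164 = 0.1298
c = 3 / 5210^0.1298 = 3 / 3.037 = 0.9879
S₃ = 0.9879 × 930^0.1298 = 0.9879 × 2.428 ≈ 2.399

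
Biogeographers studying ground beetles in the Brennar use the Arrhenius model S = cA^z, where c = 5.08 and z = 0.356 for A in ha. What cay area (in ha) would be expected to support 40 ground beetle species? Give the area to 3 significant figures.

40 = 5.08 × A^0.356  ⇒  A^0.356 = 40/5.08 = 7.874
ln A = ln(7.874) / 0.356 = 2.0636 / 0.356 = 5.7965
A = e^5.7965 ≈ 329.2 ha

329 ha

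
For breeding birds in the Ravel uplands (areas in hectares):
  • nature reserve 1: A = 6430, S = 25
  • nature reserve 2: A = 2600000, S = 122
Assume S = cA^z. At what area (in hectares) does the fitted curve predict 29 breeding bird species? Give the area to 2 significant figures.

z = ln(122/25) / ln(2600000/6430) = 1.5851 / 6.0023 = 0.2641
c = 25 / 6430^0.2641 = 25 / 10.13 = 2.467
A = (29/2.467)^(1/0.2641) ⇒ ln A = ln(11.75)/0.2641 = 9.3307
A = e^9.3307 ≈ 11279 hectares

11000 hectares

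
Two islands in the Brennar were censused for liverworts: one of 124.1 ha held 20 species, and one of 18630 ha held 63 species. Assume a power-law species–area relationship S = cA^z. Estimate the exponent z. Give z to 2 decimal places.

0.23

Taking logs: ln S = ln c + z ln A, so z = (ln S₂ − ln S₁)/(ln A₂ − ln A₁).
z = ln(63/20) / ln(18630/124.1) = ln(3.15) / ln(150.1) = 1.1474 / 5.0114 = 0.2290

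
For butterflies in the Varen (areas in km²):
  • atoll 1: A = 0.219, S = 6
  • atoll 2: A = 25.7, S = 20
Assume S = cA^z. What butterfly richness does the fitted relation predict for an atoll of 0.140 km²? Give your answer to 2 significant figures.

z = ln(20/6) / ln(25.7/0.219) = 1.2040 / 4.7652 = 0.2527
c = 6 / 0.219^0.2527 = 6 / 0.6813 = 8.806
S₃ = 8.806 × 0.14^0.2527 = 8.806 × 0.6085 ≈ 5.359

5.4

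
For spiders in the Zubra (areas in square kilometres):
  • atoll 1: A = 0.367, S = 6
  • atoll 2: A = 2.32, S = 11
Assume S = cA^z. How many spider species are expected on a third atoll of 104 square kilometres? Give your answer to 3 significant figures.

z = ln(11/6) / ln(2.32/0.367) = 0.6061 / 1.8440 = 0.3287
c = 6 / 0.367^0.3287 = 6 / 0.7193 = 8.342
S₃ = 8.342 × 104^0.3287 = 8.342 × 4.603 ≈ 38.4

38.4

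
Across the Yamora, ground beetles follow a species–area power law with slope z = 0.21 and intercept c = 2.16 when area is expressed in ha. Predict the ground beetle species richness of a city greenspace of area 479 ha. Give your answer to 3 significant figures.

7.89

S = 2.16 × 479^0.21
ln S = ln 2.16 + 0.21 × ln 479 = 0.7701 + 0.21 × 6.1717 = 2.0662
S = e^2.0662 ≈ 7.894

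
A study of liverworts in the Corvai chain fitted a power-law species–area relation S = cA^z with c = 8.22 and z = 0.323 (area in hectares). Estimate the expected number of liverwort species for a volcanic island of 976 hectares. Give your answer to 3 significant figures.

75.9

S = 8.22 × 976^0.323
ln S = ln 8.22 + 0.323 × ln 976 = 2.1066 + 0.323 × 6.8835 = 4.3299
S = e^4.3299 ≈ 75.94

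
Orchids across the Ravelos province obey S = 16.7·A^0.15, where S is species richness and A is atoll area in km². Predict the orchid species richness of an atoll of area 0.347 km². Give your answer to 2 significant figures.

14

S = 16.7 × 0.347^0.15
ln S = ln 16.7 + 0.15 × ln 0.347 = 2.8154 + 0.15 × -1.0584 = 2.6566
S = e^2.6566 ≈ 14.25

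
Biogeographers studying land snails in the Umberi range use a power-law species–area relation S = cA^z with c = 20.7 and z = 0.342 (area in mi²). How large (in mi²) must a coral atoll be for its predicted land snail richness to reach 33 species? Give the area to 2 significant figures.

3.9 mi²

33 = 20.7 × A^0.342  ⇒  A^0.342 = 33/20.7 = 1.594
ln A = ln(1.594) / 0.342 = 0.4664 / 0.342 = 1.3637
A = e^1.3637 ≈ 3.911 mi²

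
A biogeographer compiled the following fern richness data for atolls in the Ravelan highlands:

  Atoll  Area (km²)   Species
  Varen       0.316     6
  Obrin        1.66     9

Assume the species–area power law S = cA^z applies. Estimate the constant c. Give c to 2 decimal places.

z = ln(S₂/S₁) / ln(A₂/A₁) = ln(9/6) / ln(1.66/0.316) = 0.4055 / 1.6588 = 0.2444
c = S₁ / A₁^z = 6 / 0.316^0.2444 = 6 / 0.7546 = 7.951

7.95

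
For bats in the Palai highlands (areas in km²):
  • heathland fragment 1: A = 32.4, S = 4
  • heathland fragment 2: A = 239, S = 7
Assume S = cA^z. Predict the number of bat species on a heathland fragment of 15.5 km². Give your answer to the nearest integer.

3

z = ln(7/4) / ln(239/32.4) = 0.5596 / 1.9983 = 0.2800
c = 4 / 32.4^0.2800 = 4 / 2.649 = 1.51
S₃ = 1.51 × 15.5^0.2800 = 1.51 × 2.155 ≈ 3.254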